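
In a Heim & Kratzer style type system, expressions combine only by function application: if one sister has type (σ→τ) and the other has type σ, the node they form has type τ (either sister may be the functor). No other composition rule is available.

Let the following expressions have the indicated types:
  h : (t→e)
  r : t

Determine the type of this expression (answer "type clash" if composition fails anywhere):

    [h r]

e

[h r] — h of type (t→e) combines with r of type t: type e.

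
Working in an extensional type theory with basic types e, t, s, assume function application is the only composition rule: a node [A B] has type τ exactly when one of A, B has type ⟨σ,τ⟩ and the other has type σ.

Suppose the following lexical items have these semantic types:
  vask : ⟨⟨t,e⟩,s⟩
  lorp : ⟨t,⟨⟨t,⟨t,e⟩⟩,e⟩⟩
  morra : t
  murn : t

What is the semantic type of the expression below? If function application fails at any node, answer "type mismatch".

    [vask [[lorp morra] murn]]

type mismatch

[lorp morra] — lorp of type ⟨t,⟨⟨t,⟨t,e⟩⟩,e⟩⟩ combines with morra of type t: type ⟨⟨t,⟨t,e⟩⟩,e⟩.
[[lorp morra] murn]: ⟨⟨t,⟨t,e⟩⟩,e⟩ and t cannot combine by function application — type clash.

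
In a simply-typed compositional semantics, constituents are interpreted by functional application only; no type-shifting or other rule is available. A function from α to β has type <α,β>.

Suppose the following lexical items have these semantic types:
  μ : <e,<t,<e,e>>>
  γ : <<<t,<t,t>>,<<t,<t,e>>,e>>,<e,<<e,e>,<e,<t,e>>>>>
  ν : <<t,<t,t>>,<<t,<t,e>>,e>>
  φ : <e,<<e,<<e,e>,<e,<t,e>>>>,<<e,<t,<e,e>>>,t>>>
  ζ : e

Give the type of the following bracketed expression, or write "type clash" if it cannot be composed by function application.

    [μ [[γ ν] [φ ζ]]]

[γ ν] — γ of type <<<t,<t,t>>,<<t,<t,e>>,e>>,<e,<<e,e>,<e,<t,e>>>>> combines with ν of type <<t,<t,t>>,<<t,<t,e>>,e>>: type <e,<<e,e>,<e,<t,e>>>>.
[φ ζ] — φ of type <e,<<e,<<e,e>,<e,<t,e>>>>,<<e,<t,<e,e>>>,t>>> combines with ζ of type e: type <<e,<<e,e>,<e,<t,e>>>>,<<e,<t,<e,e>>>,t>>.
[[γ ν] [φ ζ]] — [φ ζ] of type <<e,<<e,e>,<e,<t,e>>>>,<<e,<t,<e,e>>>,t>> combines with [γ ν] of type <e,<<e,e>,<e,<t,e>>>>: type <<e,<t,<e,e>>>,t>.
[μ [[γ ν] [φ ζ]]] — [[γ ν] [φ ζ]] of type <<e,<t,<e,e>>>,t> combines with μ of type <e,<t,<e,e>>>: type t.

t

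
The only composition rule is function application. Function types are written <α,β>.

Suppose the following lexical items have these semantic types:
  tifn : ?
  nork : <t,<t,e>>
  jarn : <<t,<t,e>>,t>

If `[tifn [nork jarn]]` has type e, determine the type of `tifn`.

<t,e>

[tifn [nork jarn]] is required to be e. [nork jarn] : t cannot yield e as functor, so tifn : <t,e>.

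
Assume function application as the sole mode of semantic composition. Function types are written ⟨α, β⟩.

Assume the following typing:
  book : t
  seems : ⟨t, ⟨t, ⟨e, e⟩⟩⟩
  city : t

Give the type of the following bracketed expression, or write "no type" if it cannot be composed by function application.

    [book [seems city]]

[seems city] — seems of type ⟨t, ⟨t, ⟨e, e⟩⟩⟩ combines with city of type t: type ⟨t, ⟨e, e⟩⟩.
[book [seems city]] — [seems city] of type ⟨t, ⟨e, e⟩⟩ combines with book of type t: type ⟨e, e⟩.

⟨e, e⟩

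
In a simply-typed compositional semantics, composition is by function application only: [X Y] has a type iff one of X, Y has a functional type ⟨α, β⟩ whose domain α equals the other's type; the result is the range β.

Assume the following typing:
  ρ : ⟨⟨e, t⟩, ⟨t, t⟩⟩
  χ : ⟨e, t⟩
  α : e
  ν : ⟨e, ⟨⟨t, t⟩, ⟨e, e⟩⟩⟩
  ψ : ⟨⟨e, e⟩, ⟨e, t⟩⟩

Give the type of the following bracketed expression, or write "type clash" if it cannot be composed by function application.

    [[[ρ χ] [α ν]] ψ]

⟨e, t⟩

[ρ χ]: functor ρ : ⟨⟨e, t⟩, ⟨t, t⟩⟩, argument χ : ⟨e, t⟩; result ⟨t, t⟩.
[α ν]: functor ν : ⟨e, ⟨⟨t, t⟩, ⟨e, e⟩⟩⟩, argument α : e; result ⟨⟨t, t⟩, ⟨e, e⟩⟩.
[[ρ χ] [α ν]]: functor [α ν] : ⟨⟨t, t⟩, ⟨e, e⟩⟩, argument [ρ χ] : ⟨t, t⟩; result ⟨e, e⟩.
[[[ρ χ] [α ν]] ψ]: functor ψ : ⟨⟨e, e⟩, ⟨e, t⟩⟩, argument [[ρ χ] [α ν]] : ⟨e, e⟩; result ⟨e, t⟩.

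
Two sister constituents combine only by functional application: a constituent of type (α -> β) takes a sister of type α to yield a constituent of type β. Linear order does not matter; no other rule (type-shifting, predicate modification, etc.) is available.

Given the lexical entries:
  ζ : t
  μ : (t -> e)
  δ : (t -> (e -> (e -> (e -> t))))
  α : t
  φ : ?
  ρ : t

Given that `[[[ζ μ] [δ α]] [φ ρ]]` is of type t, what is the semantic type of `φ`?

For [[[ζ μ] [δ α]] [φ ρ]] to have type t with [[ζ μ] [δ α]] of type (e -> (e -> t)), [φ ρ] must be the function: [φ ρ] : ((e -> (e -> t)) -> t).
For [φ ρ] to have type ((e -> (e -> t)) -> t) with ρ of type t, φ must be the function: φ : (t -> ((e -> (e -> t)) -> t)).

(t -> ((e -> (e -> t)) -> t))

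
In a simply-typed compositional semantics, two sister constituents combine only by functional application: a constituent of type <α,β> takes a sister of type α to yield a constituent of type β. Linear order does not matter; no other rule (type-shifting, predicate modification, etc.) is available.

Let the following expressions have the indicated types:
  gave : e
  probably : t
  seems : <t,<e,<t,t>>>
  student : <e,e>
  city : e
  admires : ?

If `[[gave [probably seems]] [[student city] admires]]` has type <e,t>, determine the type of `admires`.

<e,<<t,t>,<e,t>>>

[[gave [probably seems]] [[student city] admires]] must have type <e,t>. The sister [gave [probably seems]] has type <t,t>; that is not a function onto <e,t>, so [[student city] admires] must be the functor, of type <<t,t>,<e,t>>.
[[student city] admires] must have type <<t,t>,<e,t>>. The sister [student city] has type e; that is not a function onto <<t,t>,<e,t>>, so admires must be the functor, of type <e,<<t,t>,<e,t>>>.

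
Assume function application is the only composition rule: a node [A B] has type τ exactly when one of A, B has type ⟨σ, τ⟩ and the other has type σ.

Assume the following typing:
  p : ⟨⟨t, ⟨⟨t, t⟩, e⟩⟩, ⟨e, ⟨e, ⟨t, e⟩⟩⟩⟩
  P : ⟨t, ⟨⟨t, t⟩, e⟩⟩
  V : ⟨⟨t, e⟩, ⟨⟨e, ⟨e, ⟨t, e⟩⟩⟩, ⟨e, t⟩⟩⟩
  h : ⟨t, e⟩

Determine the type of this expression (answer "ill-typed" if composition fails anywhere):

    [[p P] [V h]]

[p P]: functor p : ⟨⟨t, ⟨⟨t, t⟩, e⟩⟩, ⟨e, ⟨e, ⟨t, e⟩⟩⟩⟩, argument P : ⟨t, ⟨⟨t, t⟩, e⟩⟩; result ⟨e, ⟨e, ⟨t, e⟩⟩⟩.
[V h]: functor V : ⟨⟨t, e⟩, ⟨⟨e, ⟨e, ⟨t, e⟩⟩⟩, ⟨e, t⟩⟩⟩, argument h : ⟨t, e⟩; result ⟨⟨e, ⟨e, ⟨t, e⟩⟩⟩, ⟨e, t⟩⟩.
[[p P] [V h]]: functor [V h] : ⟨⟨e, ⟨e, ⟨t, e⟩⟩⟩, ⟨e, t⟩⟩, argument [p P] : ⟨e, ⟨e, ⟨t, e⟩⟩⟩; result ⟨e, t⟩.

⟨e, t⟩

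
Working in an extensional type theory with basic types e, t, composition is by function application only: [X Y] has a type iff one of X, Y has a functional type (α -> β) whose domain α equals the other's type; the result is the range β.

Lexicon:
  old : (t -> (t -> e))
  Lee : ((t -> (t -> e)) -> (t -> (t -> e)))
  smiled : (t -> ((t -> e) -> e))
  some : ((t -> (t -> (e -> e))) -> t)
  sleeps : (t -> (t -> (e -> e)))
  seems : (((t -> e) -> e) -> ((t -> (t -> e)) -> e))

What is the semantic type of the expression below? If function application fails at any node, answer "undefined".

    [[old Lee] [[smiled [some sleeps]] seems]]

[old Lee]: functor Lee : ((t -> (t -> e)) -> (t -> (t -> e))), argument old : (t -> (t -> e)); result (t -> (t -> e)).
[some sleeps]: functor some : ((t -> (t -> (e -> e))) -> t), argument sleeps : (t -> (t -> (e -> e))); result t.
[smiled [some sleeps]]: functor smiled : (t -> ((t -> e) -> e)), argument [some sleeps] : t; result ((t -> e) -> e).
[[smiled [some sleeps]] seems]: functor seems : (((t -> e) -> e) -> ((t -> (t -> e)) -> e)), argument [smiled [some sleeps]] : ((t -> e) -> e); result ((t -> (t -> e)) -> e).
[[old Lee] [[smiled [some sleeps]] seems]]: functor [[smiled [some sleeps]] seems] : ((t -> (t -> e)) -> e), argument [old Lee] : (t -> (t -> e)); result e.

e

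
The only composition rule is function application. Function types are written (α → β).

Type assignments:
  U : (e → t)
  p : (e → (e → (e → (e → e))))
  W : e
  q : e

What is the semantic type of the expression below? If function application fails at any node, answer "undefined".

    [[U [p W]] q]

undefined

[p W]: (e → (e → (e → (e → e)))) applied to e yields (e → (e → (e → e))).
[U [p W]]: (e → t) with (e → (e → (e → e))) — neither is a function whose domain matches the other; composition fails here.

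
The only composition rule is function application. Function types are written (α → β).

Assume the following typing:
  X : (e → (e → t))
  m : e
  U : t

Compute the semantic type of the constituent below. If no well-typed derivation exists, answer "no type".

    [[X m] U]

no type

[X m] — X of type (e → (e → t)) combines with m of type e: type (e → t).
[[X m] U]: (e → t) and t cannot combine by function application — type clash.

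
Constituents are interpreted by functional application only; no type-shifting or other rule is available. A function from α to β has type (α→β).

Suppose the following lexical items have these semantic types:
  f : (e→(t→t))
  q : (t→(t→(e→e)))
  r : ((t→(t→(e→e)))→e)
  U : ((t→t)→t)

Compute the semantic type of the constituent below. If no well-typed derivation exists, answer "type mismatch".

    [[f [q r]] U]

t

[q r]: functor r : ((t→(t→(e→e)))→e), argument q : (t→(t→(e→e))); result e.
[f [q r]]: functor f : (e→(t→t)), argument [q r] : e; result (t→t).
[[f [q r]] U]: functor U : ((t→t)→t), argument [f [q r]] : (t→t); result t.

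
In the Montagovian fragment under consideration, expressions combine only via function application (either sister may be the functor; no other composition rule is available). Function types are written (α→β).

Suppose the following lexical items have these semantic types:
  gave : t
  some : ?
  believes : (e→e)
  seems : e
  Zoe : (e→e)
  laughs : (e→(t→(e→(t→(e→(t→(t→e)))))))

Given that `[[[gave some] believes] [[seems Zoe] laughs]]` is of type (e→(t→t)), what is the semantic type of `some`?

(t→((e→e)→((t→(e→(t→(e→(t→(t→e))))))→(e→(t→t)))))

At [[[gave some] believes] [[seems Zoe] laughs]] (required: (e→(t→t))): [[seems Zoe] laughs] is (t→(e→(t→(e→(t→(t→e)))))), which is not a function with range (e→(t→t)); hence [[gave some] believes] is the functor — type ((t→(e→(t→(e→(t→(t→e))))))→(e→(t→t))).
At [[gave some] believes] (required: ((t→(e→(t→(e→(t→(t→e))))))→(e→(t→t)))): believes is (e→e), which is not a function with range ((t→(e→(t→(e→(t→(t→e))))))→(e→(t→t))); hence [gave some] is the functor — type ((e→e)→((t→(e→(t→(e→(t→(t→e))))))→(e→(t→t)))).
At [gave some] (required: ((e→e)→((t→(e→(t→(e→(t→(t→e))))))→(e→(t→t))))): gave is t, which is not a function with range ((e→e)→((t→(e→(t→(e→(t→(t→e))))))→(e→(t→t)))); hence some is the functor — type (t→((e→e)→((t→(e→(t→(e→(t→(t→e))))))→(e→(t→t))))).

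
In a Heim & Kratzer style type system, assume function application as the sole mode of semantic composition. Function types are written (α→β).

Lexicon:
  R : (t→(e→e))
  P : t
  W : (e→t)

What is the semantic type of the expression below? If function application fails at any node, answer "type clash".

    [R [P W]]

type clash

[P W]: t and (e→t) cannot combine by function application — type clash.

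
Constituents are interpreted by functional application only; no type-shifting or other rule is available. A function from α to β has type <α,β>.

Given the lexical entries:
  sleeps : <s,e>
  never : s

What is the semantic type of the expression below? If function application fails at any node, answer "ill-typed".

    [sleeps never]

e

[sleeps never] — sleeps of type <s,e> combines with never of type s: type e.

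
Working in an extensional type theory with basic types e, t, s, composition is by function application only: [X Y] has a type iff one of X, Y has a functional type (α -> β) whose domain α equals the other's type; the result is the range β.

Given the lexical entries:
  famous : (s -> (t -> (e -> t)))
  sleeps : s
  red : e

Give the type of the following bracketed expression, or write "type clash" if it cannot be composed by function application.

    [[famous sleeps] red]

type clash

[famous sleeps]: (s -> (t -> (e -> t))) applied to s yields (t -> (e -> t)).
[[famous sleeps] red]: (t -> (e -> t)) and e cannot combine by function application — type clash.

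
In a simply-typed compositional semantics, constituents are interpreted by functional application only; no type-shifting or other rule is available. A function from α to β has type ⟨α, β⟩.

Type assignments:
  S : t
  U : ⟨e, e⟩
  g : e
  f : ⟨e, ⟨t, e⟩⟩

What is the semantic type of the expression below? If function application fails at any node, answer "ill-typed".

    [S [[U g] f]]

e

At [U g], U : ⟨e, e⟩ takes g : e, giving e.
At [[U g] f], f : ⟨e, ⟨t, e⟩⟩ takes [U g] : e, giving ⟨t, e⟩.
At [S [[U g] f]], [[U g] f] : ⟨t, e⟩ takes S : t, giving e.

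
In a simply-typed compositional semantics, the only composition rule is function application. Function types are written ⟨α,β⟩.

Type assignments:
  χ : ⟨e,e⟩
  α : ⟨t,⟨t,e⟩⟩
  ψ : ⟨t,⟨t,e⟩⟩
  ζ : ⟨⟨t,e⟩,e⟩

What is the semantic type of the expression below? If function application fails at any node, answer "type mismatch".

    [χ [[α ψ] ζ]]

type mismatch

[α ψ]: ⟨t,⟨t,e⟩⟩ with ⟨t,⟨t,e⟩⟩ — neither is a function whose domain matches the other; composition fails here.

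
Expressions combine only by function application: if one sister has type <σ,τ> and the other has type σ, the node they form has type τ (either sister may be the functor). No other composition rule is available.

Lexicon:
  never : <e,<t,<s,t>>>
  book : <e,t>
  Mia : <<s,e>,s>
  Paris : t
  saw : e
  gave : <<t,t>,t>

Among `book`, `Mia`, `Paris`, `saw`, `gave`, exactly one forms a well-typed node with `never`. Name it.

book : <e,t> — does not combine with never.
Mia : <<s,e>,s> — does not combine with never.
Paris : t — does not combine with never.
saw — combines: never : <e,<t,<s,t>>> takes saw : e as argument, giving <t,<s,t>>.
gave : <<t,t>,t> — does not combine with never.

saw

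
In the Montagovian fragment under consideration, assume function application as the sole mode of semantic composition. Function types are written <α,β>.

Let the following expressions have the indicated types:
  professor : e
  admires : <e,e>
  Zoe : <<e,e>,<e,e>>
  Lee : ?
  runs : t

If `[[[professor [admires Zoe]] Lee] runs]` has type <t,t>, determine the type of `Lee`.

<e,<t,<t,t>>>

[[[professor [admires Zoe]] Lee] runs] is required to be <t,t>. runs : t cannot yield <t,t> as functor, so [[professor [admires Zoe]] Lee] : <t,<t,t>>.
[[professor [admires Zoe]] Lee] is required to be <t,<t,t>>. [professor [admires Zoe]] : e cannot yield <t,<t,t>> as functor, so Lee : <e,<t,<t,t>>>.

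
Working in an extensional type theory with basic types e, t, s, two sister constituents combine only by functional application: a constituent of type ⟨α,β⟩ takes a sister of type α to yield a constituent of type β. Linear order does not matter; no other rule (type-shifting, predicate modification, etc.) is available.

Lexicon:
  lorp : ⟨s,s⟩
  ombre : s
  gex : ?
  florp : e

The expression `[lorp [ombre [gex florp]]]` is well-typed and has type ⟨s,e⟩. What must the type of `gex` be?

⟨e,⟨s,⟨⟨s,s⟩,⟨s,e⟩⟩⟩⟩

[lorp [ombre [gex florp]]] must have type ⟨s,e⟩. The sister lorp has type ⟨s,s⟩; that is not a function onto ⟨s,e⟩, so [ombre [gex florp]] must be the functor, of type ⟨⟨s,s⟩,⟨s,e⟩⟩.
[ombre [gex florp]] must have type ⟨⟨s,s⟩,⟨s,e⟩⟩. The sister ombre has type s; that is not a function onto ⟨⟨s,s⟩,⟨s,e⟩⟩, so [gex florp] must be the functor, of type ⟨s,⟨⟨s,s⟩,⟨s,e⟩⟩⟩.
[gex florp] must have type ⟨s,⟨⟨s,s⟩,⟨s,e⟩⟩⟩. The sister florp has type e; that is not a function onto ⟨s,⟨⟨s,s⟩,⟨s,e⟩⟩⟩, so gex must be the functor, of type ⟨e,⟨s,⟨⟨s,s⟩,⟨s,e⟩⟩⟩⟩.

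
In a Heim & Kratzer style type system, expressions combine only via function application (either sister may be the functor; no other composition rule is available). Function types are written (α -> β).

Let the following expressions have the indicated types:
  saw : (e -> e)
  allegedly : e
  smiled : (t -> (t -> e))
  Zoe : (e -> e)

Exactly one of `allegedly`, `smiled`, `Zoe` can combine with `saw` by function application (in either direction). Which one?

allegedly

allegedly — combines: saw : (e -> e) takes allegedly : e as argument, giving e.
smiled : (t -> (t -> e)) — saw needs e; smiled needs t; neither fits.
Zoe : (e -> e) — saw needs e; Zoe needs e; neither fits.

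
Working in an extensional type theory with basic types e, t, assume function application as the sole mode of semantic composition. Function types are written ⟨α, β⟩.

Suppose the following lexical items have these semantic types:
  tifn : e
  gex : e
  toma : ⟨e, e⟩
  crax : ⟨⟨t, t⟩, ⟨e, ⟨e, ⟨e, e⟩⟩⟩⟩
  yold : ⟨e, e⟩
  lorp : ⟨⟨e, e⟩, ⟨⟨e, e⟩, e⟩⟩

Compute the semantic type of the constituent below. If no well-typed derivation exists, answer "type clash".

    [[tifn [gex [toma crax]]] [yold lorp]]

type clash

[toma crax]: ⟨e, e⟩ and ⟨⟨t, t⟩, ⟨e, ⟨e, ⟨e, e⟩⟩⟩⟩ cannot combine by function application — type clash.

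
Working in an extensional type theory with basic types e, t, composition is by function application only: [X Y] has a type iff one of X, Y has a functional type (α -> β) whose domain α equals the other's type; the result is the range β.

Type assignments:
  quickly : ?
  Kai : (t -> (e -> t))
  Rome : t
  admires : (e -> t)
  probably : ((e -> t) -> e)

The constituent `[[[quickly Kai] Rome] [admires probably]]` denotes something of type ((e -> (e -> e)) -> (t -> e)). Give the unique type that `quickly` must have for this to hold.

[[[quickly Kai] Rome] [admires probably]] is required to be ((e -> (e -> e)) -> (t -> e)). [admires probably] : e cannot yield ((e -> (e -> e)) -> (t -> e)) as functor, so [[quickly Kai] Rome] : (e -> ((e -> (e -> e)) -> (t -> e))).
[[quickly Kai] Rome] is required to be (e -> ((e -> (e -> e)) -> (t -> e))). Rome : t cannot yield (e -> ((e -> (e -> e)) -> (t -> e))) as functor, so [quickly Kai] : (t -> (e -> ((e -> (e -> e)) -> (t -> e)))).
[quickly Kai] is required to be (t -> (e -> ((e -> (e -> e)) -> (t -> e)))). Kai : (t -> (e -> t)) cannot yield (t -> (e -> ((e -> (e -> e)) -> (t -> e)))) as functor, so quickly : ((t -> (e -> t)) -> (t -> (e -> ((e -> (e -> e)) -> (t -> e))))).

((t -> (e -> t)) -> (t -> (e -> ((e -> (e -> e)) -> (t -> e)))))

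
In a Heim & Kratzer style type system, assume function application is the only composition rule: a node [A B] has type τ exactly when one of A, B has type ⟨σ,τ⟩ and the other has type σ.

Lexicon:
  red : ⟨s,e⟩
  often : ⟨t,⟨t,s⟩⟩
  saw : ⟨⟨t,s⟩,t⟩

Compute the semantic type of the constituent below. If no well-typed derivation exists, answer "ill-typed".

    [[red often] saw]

[red often]: ⟨s,e⟩ with ⟨t,⟨t,s⟩⟩ — neither is a function whose domain matches the other; composition fails here.

ill-typed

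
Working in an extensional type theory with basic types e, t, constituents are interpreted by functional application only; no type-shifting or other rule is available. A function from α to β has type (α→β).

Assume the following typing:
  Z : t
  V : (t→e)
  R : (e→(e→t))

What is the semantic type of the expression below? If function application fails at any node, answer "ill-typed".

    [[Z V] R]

(e→t)

[Z V] — V of type (t→e) combines with Z of type t: type e.
[[Z V] R] — R of type (e→(e→t)) combines with [Z V] of type e: type (e→t).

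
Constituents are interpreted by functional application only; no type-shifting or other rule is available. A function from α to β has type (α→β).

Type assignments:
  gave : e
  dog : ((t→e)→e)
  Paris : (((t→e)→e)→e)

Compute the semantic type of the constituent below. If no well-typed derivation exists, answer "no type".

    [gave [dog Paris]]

[dog Paris] — Paris of type (((t→e)→e)→e) combines with dog of type ((t→e)→e): type e.
At [gave [dog Paris]]: neither e nor e can take the other as argument; the node is ill-typed.

no type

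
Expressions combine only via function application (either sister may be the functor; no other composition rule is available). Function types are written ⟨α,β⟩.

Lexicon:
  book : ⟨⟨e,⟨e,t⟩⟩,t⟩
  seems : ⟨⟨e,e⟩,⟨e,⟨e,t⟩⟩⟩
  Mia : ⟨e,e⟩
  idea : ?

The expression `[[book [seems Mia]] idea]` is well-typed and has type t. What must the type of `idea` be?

⟨t,t⟩

At [[book [seems Mia]] idea] (required: t): [book [seems Mia]] is t, which is not a function with range t; hence idea is the functor — type ⟨t,t⟩.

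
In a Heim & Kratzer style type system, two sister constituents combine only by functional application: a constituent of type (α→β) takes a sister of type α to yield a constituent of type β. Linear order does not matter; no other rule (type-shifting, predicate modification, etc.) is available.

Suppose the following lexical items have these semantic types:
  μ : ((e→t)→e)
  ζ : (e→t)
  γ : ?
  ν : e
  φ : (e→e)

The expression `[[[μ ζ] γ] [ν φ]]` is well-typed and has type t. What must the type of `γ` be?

[[[μ ζ] γ] [ν φ]] must have type t. The sister [ν φ] has type e; that is not a function onto t, so [[μ ζ] γ] must be the functor, of type (e→t).
[[μ ζ] γ] must have type (e→t). The sister [μ ζ] has type e; that is not a function onto (e→t), so γ must be the functor, of type (e→(e→t)).

(e→(e→t))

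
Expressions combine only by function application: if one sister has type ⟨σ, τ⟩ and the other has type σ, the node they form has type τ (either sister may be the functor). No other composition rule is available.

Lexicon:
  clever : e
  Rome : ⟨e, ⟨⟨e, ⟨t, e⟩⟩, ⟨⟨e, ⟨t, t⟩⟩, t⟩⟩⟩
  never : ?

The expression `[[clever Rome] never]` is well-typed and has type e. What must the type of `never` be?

At [[clever Rome] never] (required: e): [clever Rome] is ⟨⟨e, ⟨t, e⟩⟩, ⟨⟨e, ⟨t, t⟩⟩, t⟩⟩, which is not a function with range e; hence never is the functor — type ⟨⟨⟨e, ⟨t, e⟩⟩, ⟨⟨e, ⟨t, t⟩⟩, t⟩⟩, e⟩.

⟨⟨⟨e, ⟨t, e⟩⟩, ⟨⟨e, ⟨t, t⟩⟩, t⟩⟩, e⟩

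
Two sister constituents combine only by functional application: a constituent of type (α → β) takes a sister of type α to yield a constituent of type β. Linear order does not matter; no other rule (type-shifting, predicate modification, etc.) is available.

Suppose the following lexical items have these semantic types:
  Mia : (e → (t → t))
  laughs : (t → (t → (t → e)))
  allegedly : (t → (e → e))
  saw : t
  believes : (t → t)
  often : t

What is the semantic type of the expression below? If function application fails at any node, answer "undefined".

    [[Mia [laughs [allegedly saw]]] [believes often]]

[allegedly saw]: functor allegedly : (t → (e → e)), argument saw : t; result (e → e).
At [laughs [allegedly saw]]: neither (t → (t → (t → e))) nor (e → e) can take the other as argument; the node is ill-typed.

undefined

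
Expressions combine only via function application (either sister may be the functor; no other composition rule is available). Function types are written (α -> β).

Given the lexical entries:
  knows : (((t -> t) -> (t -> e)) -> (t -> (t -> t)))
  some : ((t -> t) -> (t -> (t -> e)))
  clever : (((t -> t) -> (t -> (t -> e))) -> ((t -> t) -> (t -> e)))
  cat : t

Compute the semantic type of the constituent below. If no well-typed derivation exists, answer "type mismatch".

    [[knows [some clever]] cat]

(t -> t)

[some clever]: clever is (((t -> t) -> (t -> (t -> e))) -> ((t -> t) -> (t -> e))), some is ((t -> t) -> (t -> (t -> e))); result ((t -> t) -> (t -> e)).
[knows [some clever]]: knows is (((t -> t) -> (t -> e)) -> (t -> (t -> t))), [some clever] is ((t -> t) -> (t -> e)); result (t -> (t -> t)).
[[knows [some clever]] cat]: [knows [some clever]] is (t -> (t -> t)), cat is t; result (t -> t).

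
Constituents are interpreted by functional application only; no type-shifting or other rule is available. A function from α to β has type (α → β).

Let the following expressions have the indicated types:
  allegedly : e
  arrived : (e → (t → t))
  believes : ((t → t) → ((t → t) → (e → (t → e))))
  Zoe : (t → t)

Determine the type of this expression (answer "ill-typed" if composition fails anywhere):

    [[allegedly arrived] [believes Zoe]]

At [allegedly arrived], arrived : (e → (t → t)) takes allegedly : e, giving (t → t).
At [believes Zoe], believes : ((t → t) → ((t → t) → (e → (t → e)))) takes Zoe : (t → t), giving ((t → t) → (e → (t → e))).
At [[allegedly arrived] [believes Zoe]], [believes Zoe] : ((t → t) → (e → (t → e))) takes [allegedly arrived] : (t → t), giving (e → (t → e)).

(e → (t → e))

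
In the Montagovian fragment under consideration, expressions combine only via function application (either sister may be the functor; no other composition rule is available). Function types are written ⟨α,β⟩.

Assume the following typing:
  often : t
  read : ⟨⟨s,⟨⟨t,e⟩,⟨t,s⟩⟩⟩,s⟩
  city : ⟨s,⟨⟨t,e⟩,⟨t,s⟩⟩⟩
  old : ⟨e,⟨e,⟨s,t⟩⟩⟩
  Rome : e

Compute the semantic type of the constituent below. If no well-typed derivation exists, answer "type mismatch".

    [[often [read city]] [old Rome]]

[read city]: read is ⟨⟨s,⟨⟨t,e⟩,⟨t,s⟩⟩⟩,s⟩, city is ⟨s,⟨⟨t,e⟩,⟨t,s⟩⟩⟩; result s.
[often [read city]]: t with s — neither is a function whose domain matches the other; composition fails here.

type mismatch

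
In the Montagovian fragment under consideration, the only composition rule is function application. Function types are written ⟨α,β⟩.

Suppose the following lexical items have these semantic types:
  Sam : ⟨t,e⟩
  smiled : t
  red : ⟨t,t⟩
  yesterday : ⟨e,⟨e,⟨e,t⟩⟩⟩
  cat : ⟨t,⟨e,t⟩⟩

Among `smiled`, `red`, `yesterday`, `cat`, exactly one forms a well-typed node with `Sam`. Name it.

smiled — combines: Sam : ⟨t,e⟩ takes smiled : t as argument, giving e.
red : ⟨t,t⟩ — does not combine with Sam.
yesterday : ⟨e,⟨e,⟨e,t⟩⟩⟩ — does not combine with Sam.
cat : ⟨t,⟨e,t⟩⟩ — does not combine with Sam.

smiled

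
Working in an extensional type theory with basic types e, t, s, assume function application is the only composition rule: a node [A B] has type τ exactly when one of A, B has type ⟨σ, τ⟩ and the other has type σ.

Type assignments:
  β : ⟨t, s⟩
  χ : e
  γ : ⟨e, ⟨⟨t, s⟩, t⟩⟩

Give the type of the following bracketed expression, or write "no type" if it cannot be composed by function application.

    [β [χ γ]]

At [χ γ], γ : ⟨e, ⟨⟨t, s⟩, t⟩⟩ takes χ : e, giving ⟨⟨t, s⟩, t⟩.
At [β [χ γ]], [χ γ] : ⟨⟨t, s⟩, t⟩ takes β : ⟨t, s⟩, giving t.

t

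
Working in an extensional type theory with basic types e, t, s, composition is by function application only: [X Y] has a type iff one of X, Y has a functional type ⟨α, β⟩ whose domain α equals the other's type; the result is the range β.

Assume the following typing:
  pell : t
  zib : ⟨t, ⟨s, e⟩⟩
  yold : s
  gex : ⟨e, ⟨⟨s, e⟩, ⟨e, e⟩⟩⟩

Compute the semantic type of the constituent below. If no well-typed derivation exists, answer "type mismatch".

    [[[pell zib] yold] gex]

[pell zib]: ⟨t, ⟨s, e⟩⟩ applied to t yields ⟨s, e⟩.
[[pell zib] yold]: ⟨s, e⟩ applied to s yields e.
[[[pell zib] yold] gex]: ⟨e, ⟨⟨s, e⟩, ⟨e, e⟩⟩⟩ applied to e yields ⟨⟨s, e⟩, ⟨e, e⟩⟩.

⟨⟨s, e⟩, ⟨e, e⟩⟩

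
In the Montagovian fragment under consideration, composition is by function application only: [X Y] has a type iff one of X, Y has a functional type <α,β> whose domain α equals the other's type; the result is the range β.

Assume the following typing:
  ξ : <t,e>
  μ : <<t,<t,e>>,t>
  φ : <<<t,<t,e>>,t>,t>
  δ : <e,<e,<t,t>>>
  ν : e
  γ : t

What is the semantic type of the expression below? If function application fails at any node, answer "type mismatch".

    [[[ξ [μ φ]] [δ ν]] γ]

t

[μ φ] — φ of type <<<t,<t,e>>,t>,t> combines with μ of type <<t,<t,e>>,t>: type t.
[ξ [μ φ]] — ξ of type <t,e> combines with [μ φ] of type t: type e.
[δ ν] — δ of type <e,<e,<t,t>>> combines with ν of type e: type <e,<t,t>>.
[[ξ [μ φ]] [δ ν]] — [δ ν] of type <e,<t,t>> combines with [ξ [μ φ]] of type e: type <t,t>.
[[[ξ [μ φ]] [δ ν]] γ] — [[ξ [μ φ]] [δ ν]] of type <t,t> combines with γ of type t: type t.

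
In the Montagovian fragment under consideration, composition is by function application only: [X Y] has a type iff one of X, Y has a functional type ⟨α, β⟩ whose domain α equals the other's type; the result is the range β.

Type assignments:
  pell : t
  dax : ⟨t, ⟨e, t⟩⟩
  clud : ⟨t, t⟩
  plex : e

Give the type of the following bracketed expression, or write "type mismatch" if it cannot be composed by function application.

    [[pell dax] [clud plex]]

type mismatch

At [pell dax], dax : ⟨t, ⟨e, t⟩⟩ takes pell : t, giving ⟨e, t⟩.
At [clud plex]: neither ⟨t, t⟩ nor e can take the other as argument; the node is ill-typed.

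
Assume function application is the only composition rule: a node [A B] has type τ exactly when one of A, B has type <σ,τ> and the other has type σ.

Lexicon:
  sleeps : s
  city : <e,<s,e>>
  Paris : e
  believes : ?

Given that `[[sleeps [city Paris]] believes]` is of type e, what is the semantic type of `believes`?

At [[sleeps [city Paris]] believes] (required: e): [sleeps [city Paris]] is e, which is not a function with range e; hence believes is the functor — type <e,e>.

<e,e>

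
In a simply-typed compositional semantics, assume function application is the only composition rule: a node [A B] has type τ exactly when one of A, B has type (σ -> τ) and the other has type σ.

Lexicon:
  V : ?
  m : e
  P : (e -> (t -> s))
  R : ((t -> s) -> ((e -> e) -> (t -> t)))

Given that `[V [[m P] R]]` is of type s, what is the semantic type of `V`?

(((e -> e) -> (t -> t)) -> s)

[V [[m P] R]] is required to be s. [[m P] R] : ((e -> e) -> (t -> t)) cannot yield s as functor, so V : (((e -> e) -> (t -> t)) -> s).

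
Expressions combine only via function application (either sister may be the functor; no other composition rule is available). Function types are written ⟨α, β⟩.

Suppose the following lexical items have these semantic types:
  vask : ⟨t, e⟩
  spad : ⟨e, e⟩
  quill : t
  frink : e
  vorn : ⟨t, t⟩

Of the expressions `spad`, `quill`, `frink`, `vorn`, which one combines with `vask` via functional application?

quill

spad : ⟨e, e⟩ — does not combine with vask.
quill — combines: vask : ⟨t, e⟩ takes quill : t as argument, giving e.
frink : e — does not combine with vask.
vorn : ⟨t, t⟩ — does not combine with vask.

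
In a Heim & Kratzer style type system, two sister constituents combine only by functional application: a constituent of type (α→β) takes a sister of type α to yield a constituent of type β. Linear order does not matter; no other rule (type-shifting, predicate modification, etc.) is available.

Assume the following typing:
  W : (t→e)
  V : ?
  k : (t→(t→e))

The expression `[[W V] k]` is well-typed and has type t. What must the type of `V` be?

[[W V] k] is required to be t. k : (t→(t→e)) cannot yield t as functor, so [W V] : ((t→(t→e))→t).
[W V] is required to be ((t→(t→e))→t). W : (t→e) cannot yield ((t→(t→e))→t) as functor, so V : ((t→e)→((t→(t→e))→t)).

((t→e)→((t→(t→e))→t))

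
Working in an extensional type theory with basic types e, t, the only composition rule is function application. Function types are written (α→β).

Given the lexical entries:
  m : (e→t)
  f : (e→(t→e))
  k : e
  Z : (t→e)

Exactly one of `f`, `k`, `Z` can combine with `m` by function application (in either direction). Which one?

k

f : (e→(t→e)) — m needs e; f needs e; neither fits.
k — combines: m : (e→t) takes k : e as argument, giving t.
Z : (t→e) — m needs e; Z needs t; neither fits.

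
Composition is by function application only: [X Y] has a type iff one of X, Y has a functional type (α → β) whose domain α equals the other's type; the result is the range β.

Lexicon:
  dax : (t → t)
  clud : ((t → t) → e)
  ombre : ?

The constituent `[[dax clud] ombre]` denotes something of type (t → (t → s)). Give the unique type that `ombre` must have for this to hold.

At [[dax clud] ombre] (required: (t → (t → s))): [dax clud] is e, which is not a function with range (t → (t → s)); hence ombre is the functor — type (e → (t → (t → s))).

(e → (t → (t → s)))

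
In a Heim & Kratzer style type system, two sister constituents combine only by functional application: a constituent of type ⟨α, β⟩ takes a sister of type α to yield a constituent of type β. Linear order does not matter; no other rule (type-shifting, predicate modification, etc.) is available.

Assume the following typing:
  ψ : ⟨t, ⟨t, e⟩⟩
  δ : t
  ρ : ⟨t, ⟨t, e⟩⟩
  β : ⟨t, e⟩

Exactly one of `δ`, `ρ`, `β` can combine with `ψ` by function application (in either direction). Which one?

δ — combines: ψ : ⟨t, ⟨t, e⟩⟩ takes δ : t as argument, giving ⟨t, e⟩.
ρ : ⟨t, ⟨t, e⟩⟩ — ψ needs t; ρ needs t; neither fits.
β : ⟨t, e⟩ — ψ needs t; β needs t; neither fits.

δ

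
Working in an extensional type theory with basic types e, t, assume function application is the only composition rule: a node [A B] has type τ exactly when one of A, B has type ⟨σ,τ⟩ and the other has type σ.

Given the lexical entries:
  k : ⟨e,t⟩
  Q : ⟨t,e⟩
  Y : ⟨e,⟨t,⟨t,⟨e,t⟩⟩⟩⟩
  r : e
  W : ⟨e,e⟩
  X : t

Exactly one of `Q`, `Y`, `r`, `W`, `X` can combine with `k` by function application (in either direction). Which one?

Q : ⟨t,e⟩ — no; k wants e, and Q wants t.
Y : ⟨e,⟨t,⟨t,⟨e,t⟩⟩⟩⟩ — no; k wants e, and Y wants e.
r — combines: k : ⟨e,t⟩ takes r : e as argument, giving t.
W : ⟨e,e⟩ — no; k wants e, and W wants e.
X : t — no; k wants e, and X wants nothing (atomic).

r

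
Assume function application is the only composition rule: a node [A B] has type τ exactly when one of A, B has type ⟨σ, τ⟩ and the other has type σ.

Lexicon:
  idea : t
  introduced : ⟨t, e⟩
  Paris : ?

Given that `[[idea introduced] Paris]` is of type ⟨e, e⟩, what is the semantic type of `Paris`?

⟨e, ⟨e, e⟩⟩

At [[idea introduced] Paris] (required: ⟨e, e⟩): [idea introduced] is e, which is not a function with range ⟨e, e⟩; hence Paris is the functor — type ⟨e, ⟨e, e⟩⟩.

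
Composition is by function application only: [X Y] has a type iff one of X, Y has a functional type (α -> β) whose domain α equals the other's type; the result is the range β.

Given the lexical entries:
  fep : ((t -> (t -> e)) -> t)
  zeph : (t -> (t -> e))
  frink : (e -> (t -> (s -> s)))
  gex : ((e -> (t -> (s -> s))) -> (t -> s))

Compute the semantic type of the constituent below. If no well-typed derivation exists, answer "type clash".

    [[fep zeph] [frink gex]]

s

At [fep zeph], fep : ((t -> (t -> e)) -> t) takes zeph : (t -> (t -> e)), giving t.
At [frink gex], gex : ((e -> (t -> (s -> s))) -> (t -> s)) takes frink : (e -> (t -> (s -> s))), giving (t -> s).
At [[fep zeph] [frink gex]], [frink gex] : (t -> s) takes [fep zeph] : t, giving s.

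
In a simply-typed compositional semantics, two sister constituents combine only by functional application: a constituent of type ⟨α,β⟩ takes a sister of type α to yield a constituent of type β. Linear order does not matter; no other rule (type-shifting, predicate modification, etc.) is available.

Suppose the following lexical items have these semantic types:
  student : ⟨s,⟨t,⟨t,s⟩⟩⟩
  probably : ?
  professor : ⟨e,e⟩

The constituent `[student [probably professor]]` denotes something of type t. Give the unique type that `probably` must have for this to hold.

⟨⟨e,e⟩,⟨⟨s,⟨t,⟨t,s⟩⟩⟩,t⟩⟩

[student [probably professor]] is required to be t. student : ⟨s,⟨t,⟨t,s⟩⟩⟩ cannot yield t as functor, so [probably professor] : ⟨⟨s,⟨t,⟨t,s⟩⟩⟩,t⟩.
[probably professor] is required to be ⟨⟨s,⟨t,⟨t,s⟩⟩⟩,t⟩. professor : ⟨e,e⟩ cannot yield ⟨⟨s,⟨t,⟨t,s⟩⟩⟩,t⟩ as functor, so probably : ⟨⟨e,e⟩,⟨⟨s,⟨t,⟨t,s⟩⟩⟩,t⟩⟩.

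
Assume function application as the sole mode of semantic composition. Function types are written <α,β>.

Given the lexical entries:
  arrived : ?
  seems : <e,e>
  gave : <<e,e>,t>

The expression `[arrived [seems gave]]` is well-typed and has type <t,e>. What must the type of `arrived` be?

For [arrived [seems gave]] to have type <t,e> with [seems gave] of type t, arrived must be the function: arrived : <t,<t,e>>.

<t,<t,e>>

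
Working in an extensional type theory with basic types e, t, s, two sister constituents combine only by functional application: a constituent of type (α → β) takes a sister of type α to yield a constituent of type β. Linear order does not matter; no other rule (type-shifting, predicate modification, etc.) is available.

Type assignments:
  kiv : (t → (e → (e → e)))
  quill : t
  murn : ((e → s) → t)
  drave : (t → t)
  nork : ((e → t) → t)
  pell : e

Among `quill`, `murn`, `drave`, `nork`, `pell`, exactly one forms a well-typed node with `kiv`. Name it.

quill

quill — combines: kiv : (t → (e → (e → e))) takes quill : t as argument, giving (e → (e → e)).
murn : ((e → s) → t) — neither side's domain matches the other.
drave : (t → t) — neither side's domain matches the other.
nork : ((e → t) → t) — neither side's domain matches the other.
pell : e — neither side's domain matches the other.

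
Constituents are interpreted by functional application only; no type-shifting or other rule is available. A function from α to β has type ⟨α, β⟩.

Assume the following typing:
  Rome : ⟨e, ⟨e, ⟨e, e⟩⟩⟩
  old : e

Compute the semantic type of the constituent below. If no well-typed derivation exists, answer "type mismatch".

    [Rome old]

[Rome old]: Rome is ⟨e, ⟨e, ⟨e, e⟩⟩⟩, old is e; result ⟨e, ⟨e, e⟩⟩.

⟨e, ⟨e, e⟩⟩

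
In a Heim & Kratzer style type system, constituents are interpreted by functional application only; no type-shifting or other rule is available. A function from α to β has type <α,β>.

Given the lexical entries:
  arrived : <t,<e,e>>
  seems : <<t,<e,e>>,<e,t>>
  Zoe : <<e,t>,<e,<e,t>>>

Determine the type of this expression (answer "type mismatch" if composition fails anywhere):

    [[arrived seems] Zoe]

<e,<e,t>>

[arrived seems] — seems of type <<t,<e,e>>,<e,t>> combines with arrived of type <t,<e,e>>: type <e,t>.
[[arrived seems] Zoe] — Zoe of type <<e,t>,<e,<e,t>>> combines with [arrived seems] of type <e,t>: type <e,<e,t>>.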